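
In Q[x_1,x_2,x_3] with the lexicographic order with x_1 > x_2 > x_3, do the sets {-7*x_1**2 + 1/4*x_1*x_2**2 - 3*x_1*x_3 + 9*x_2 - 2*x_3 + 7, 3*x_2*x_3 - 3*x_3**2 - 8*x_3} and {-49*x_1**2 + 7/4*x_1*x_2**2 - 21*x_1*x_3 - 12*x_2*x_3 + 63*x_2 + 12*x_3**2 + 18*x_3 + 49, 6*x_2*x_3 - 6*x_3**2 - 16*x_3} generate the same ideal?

Since reduced Gröbner bases are canonical representatives of ideals under a given ordering, it suffices to compute and compare them.
Buchberger on the first generating set:
f_1 = -7*x_1**2 + 1/4*x_1*x_2**2 - 3*x_1*x_3 + 9*x_2 - 2*x_3 + 7, LT = x_1**2.
f_2 = 3*x_2*x_3 - 3*x_3**2 - 8*x_3, LT = x_2*x_3.

The S-polynomials (S(f_1,f_2)) all reduce to 0 modulo the current basis, so we have a Gröbner basis.
Inter-reduce: drop elements whose leading term is divisible by another's, tail-reduce, and make monic.
Reduced Gröbner basis: {x_1**2 - 1/28*x_1*x_2**2 + 3/7*x_1*x_3 - 9/7*x_2 + 2/7*x_3 - 1, x_2*x_3 - x_3**2 - 8/3*x_3}.

Buchberger on the second generating set:
h_1 = -49*x_1**2 + 7/4*x_1*x_2**2 - 21*x_1*x_3 - 12*x_2*x_3 + 63*x_2 + 12*x_3**2 + 18*x_3 + 49, LT = x_1**2.
h_2 = 6*x_2*x_3 - 6*x_3**2 - 16*x_3, LT = x_2*x_3.

The S-polynomials (S(h_1,h_2)) all reduce to 0 modulo the current basis, so we have a Gröbner basis.
Inter-reduce: drop elements whose leading term is divisible by another's, tail-reduce, and make monic.
Reduced Gröbner basis: {x_1**2 - 1/28*x_1*x_2**2 + 3/7*x_1*x_3 - 9/7*x_2 + 2/7*x_3 - 1, x_2*x_3 - x_3**2 - 8/3*x_3}.

The two bases agree; hence the ideals are identical.
The choice of monomial ordering does not affect the verdict — as long as both bases are computed under the same ordering, their equality decides ideal equality.

Yes, the ideals are equal.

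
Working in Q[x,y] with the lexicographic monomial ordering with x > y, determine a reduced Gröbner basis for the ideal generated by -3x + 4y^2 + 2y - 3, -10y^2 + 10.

f_1 = -3x + 4y^2 + 2y - 3, LT = x.
f_2 = -10y^2 + 10, LT = y^2.

The S-polynomials (S(f_1,f_2)) all reduce to 0 modulo the current basis, so we have a Gröbner basis.

G = {x - 2/3y - 1/3, y^2 - 1}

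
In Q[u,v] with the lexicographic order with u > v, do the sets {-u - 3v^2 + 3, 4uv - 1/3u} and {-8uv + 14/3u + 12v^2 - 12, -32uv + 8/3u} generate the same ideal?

Yes, the ideals are equal.

For a fixed monomial order, each ideal has a unique reduced Gröbner basis; comparing bases decides equality.
Buchberger on the first generating set:
f_1 = -u - 3v^2 + 3, LT = u.
f_2 = 4uv - 1/3u, LT = uv.

S(f_1,f_2): lcm = uv. S = 1/12u + 3v^3 - 3v.
  leading term u: subtract (-1/12)·f_1 from 1/12u + 3v^3 - 3v → 3v^3 - 1/4v^2 - 3v + 1/4
  leading term v^3: no divisor's leading term divides it; move 3v^3 to the remainder.
  leading term v^2: no divisor's leading term divides it; move -1/4v^2 to the remainder.
  leading term v: no divisor's leading term divides it; move -3v to the remainder.
  leading term 1: no divisor's leading term divides it; move 1/4 to the remainder.
  remainder 3v^3 - 1/4v^2 - 3v + 1/4 ≠ 0; add g_3 = 3v^3 - 1/4v^2 - 3v + 1/4 to the basis.

S(f_1,g_3): leading monomials are coprime, so the S-polynomial reduces to 0 (Buchberger's first criterion).
S(f_2,g_3): lcm = uv^3. S = uv - 1/12u.
  leading term uv: subtract (-v)·f_1 from uv - 1/12u → -1/12u - 3v^3 + 3v
  leading term u: subtract (1/12)·f_1 from -1/12u - 3v^3 + 3v → -3v^3 + 1/4v^2 + 3v - 1/4
  leading term v^3: subtract (-1)·g_3 from -3v^3 + 1/4v^2 + 3v - 1/4 → 0
  remainder 0.

Every S-polynomial of the final basis reduces to 0, so we have a Gröbner basis.
Inter-reduce: drop elements whose leading term is divisible by another's, tail-reduce, and make monic.
Reduced Gröbner basis: {u + 3v^2 - 3, v^3 - 1/12v^2 - v + 1/12}.

Buchberger on the second generating set:
h_1 = -8uv + 14/3u + 12v^2 - 12, LT = uv.
h_2 = -32uv + 8/3u, LT = uv.

S(h_1,h_2): lcm = uv. S = -1/2u - 3/2v^2 + 3/2.
  leading term u: no divisor's leading term divides it; move -1/2u to the remainder.
  leading term v^2: no divisor's leading term divides it; move -3/2v^2 to the remainder.
  leading term 1: no divisor's leading term divides it; move 3/2 to the remainder.
  remainder -1/2u - 3/2v^2 + 3/2 ≠ 0; add k_3 = -1/2u - 3/2v^2 + 3/2 to the basis.

S(h_1,k_3): lcm = uv. S = -7/12u - 3v^3 - 3/2v^2 + 3v + 3/2.
  leading term u: subtract (7/6)·k_3 from -7/12u - 3v^3 - 3/2v^2 + 3v + 3/2 → -3v^3 + 1/4v^2 + 3v - 1/4
  leading term v^3: no divisor's leading term divides it; move -3v^3 to the remainder.
  leading term v^2: no divisor's leading term divides it; move 1/4v^2 to the remainder.
  leading term v: no divisor's leading term divides it; move 3v to the remainder.
  leading term 1: no divisor's leading term divides it; move -1/4 to the remainder.
  remainder -3v^3 + 1/4v^2 + 3v - 1/4 ≠ 0; add k_4 = -3v^3 + 1/4v^2 + 3v - 1/4 to the basis.

S(h_2,k_3): lcm = uv. S = -1/12u - 3v^3 + 3v.
  leading term u: subtract (1/6)·k_3 from -1/12u - 3v^3 + 3v → -3v^3 + 1/4v^2 + 3v - 1/4
  leading term v^3: subtract (1)·k_4 from -3v^3 + 1/4v^2 + 3v - 1/4 → 0
  remainder 0.

S(h_1,k_4): lcm = uv^3. S = -1/2uv^2 + uv - 1/12u - 3/2v^4 + 3/2v^2.
  leading term uv^2: subtract (1/16v)·h_1 from -1/2uv^2 + uv - 1/12u - 3/2v^4 + 3/2v^2 → 17/24uv - 1/12u - 3/2v^4 - 3/4v^3 + 3/2v^2 + 3/4v
  leading term uv: subtract (-17/192)·h_1 from 17/24uv - 1/12u - 3/2v^4 - 3/4v^3 + 3/2v^2 + 3/4v → 95/288u - 3/2v^4 - 3/4v^3 + 41/16v^2 + 3/4v - 17/16
  leading term u: subtract (-95/144)·k_3 from 95/288u - 3/2v^4 - 3/4v^3 + 41/16v^2 + 3/4v - 17/16 → -3/2v^4 - 3/4v^3 + 151/96v^2 + 3/4v - 7/96
  leading term v^4: subtract (1/2v)·k_4 from -3/2v^4 - 3/4v^3 + 151/96v^2 + 3/4v - 7/96 → -7/8v^3 + 7/96v^2 + 7/8v - 7/96
  leading term v^3: subtract (7/24)·k_4 from -7/8v^3 + 7/96v^2 + 7/8v - 7/96 → 0
  remainder 0.

S(h_2,k_4): lcm = uv^3. S = uv - 1/12u.
  leading term uv: subtract (-1/8)·h_1 from uv - 1/12u → 1/2u + 3/2v^2 - 3/2
  leading term u: subtract (-1)·k_3 from 1/2u + 3/2v^2 - 3/2 → 0
  remainder 0.

S(k_3,k_4): leading monomials are coprime, so the S-polynomial reduces to 0 (Buchberger's first criterion).
Every S-polynomial of the final basis reduces to 0, so we have a Gröbner basis.
Inter-reduce: drop elements whose leading term is divisible by another's, tail-reduce, and make monic.
Reduced Gröbner basis: {u + 3v^2 - 3, v^3 - 1/12v^2 - v + 1/12}.

Same reduced basis, so the two generating sets span the same ideal.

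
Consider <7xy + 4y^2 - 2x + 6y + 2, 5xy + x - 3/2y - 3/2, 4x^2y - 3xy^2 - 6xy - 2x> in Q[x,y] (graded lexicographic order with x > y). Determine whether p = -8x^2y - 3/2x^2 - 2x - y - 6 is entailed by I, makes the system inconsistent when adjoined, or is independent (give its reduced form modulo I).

First compute the reduced Gröbner basis of I by Buchberger's algorithm.
f_1 = 7xy + 4y^2 - 2x + 6y + 2, LT = xy.
f_2 = 5xy + x - 3/2y - 3/2, LT = xy.
f_3 = 4x^2y - 3xy^2 - 6xy - 2x, LT = x^2y.

S(f_1,f_2): lcm = xy. S = 4/7y^2 - 17/35x + 81/70y + 41/70.
  leading term y^2: no divisor's leading term divides it; move 4/7y^2 to the remainder.
  leading term x: no divisor's leading term divides it; move -17/35x to the remainder.
  leading term y: no divisor's leading term divides it; move 81/70y to the remainder.
  leading term 1: no divisor's leading term divides it; move 41/70 to the remainder.
  remainder 4/7y^2 - 17/35x + 81/70y + 41/70 ≠ 0; add h_4 = 4/7y^2 - 17/35x + 81/70y + 41/70 to the basis.

S(f_1,f_3): lcm = x^2y. S = 37/28xy^2 - 2/7x^2 + 33/14xy + 11/14x.
  leading term xy^2: subtract (37/196y)·f_1 from 37/28xy^2 - 2/7x^2 + 33/14xy + 11/14x → -37/49y^3 - 2/7x^2 + 134/49xy - 111/98y^2 + 11/14x - 37/98y
  leading term y^3: subtract (-37/28y)·h_4 from -37/49y^3 - 2/7x^2 + 134/49xy - 111/98y^2 + 11/14x - 37/98y → -2/7x^2 + 293/140xy + 111/280y^2 + 11/14x + 111/280y
  leading term x^2: no divisor's leading term divides it; move -2/7x^2 to the remainder.
  leading term xy: subtract (293/980)·f_1 from 293/140xy + 111/280y^2 + 11/14x + 111/280y → -1567/1960y^2 + 339/245x - 2739/1960y - 293/490
  leading term y^2: subtract (-1567/1120)·h_4 from -1567/1960y^2 + 339/245x - 2739/1960y - 293/490 → 3943/5600x + 2481/11200y + 2481/11200
  leading term x: no divisor's leading term divides it; move 3943/5600x to the remainder.
  leading term y: no divisor's leading term divides it; move 2481/11200y to the remainder.
  leading term 1: no divisor's leading term divides it; move 2481/11200 to the remainder.
  remainder -2/7x^2 + 3943/5600x + 2481/11200y + 2481/11200 ≠ 0; add h_5 = -2/7x^2 + 3943/5600x + 2481/11200y + 2481/11200 to the basis.

S(f_2,f_3): lcm = x^2y. S = 3/4xy^2 + 1/5x^2 + 6/5xy + 1/5x.
  leading term xy^2: subtract (3/28y)·f_1 from 3/4xy^2 + 1/5x^2 + 6/5xy + 1/5x → -3/7y^3 + 1/5x^2 + 99/70xy - 9/14y^2 + 1/5x - 3/14y
  leading term y^3: subtract (-3/4y)·h_4 from -3/7y^3 + 1/5x^2 + 99/70xy - 9/14y^2 + 1/5x - 3/14y → 1/5x^2 + 21/20xy + 9/40y^2 + 1/5x + 9/40y
  leading term x^2: subtract (-7/10)·h_5 from 1/5x^2 + 21/20xy + 9/40y^2 + 1/5x + 9/40y → 21/20xy + 9/40y^2 + 5543/8000x + 6081/16000y + 2481/16000
  leading term xy: subtract (3/20)·f_1 from 21/20xy + 9/40y^2 + 5543/8000x + 6081/16000y + 2481/16000 → -3/8y^2 + 7943/8000x - 8319/16000y - 2319/16000
  leading term y^2: subtract (-21/32)·h_4 from -3/8y^2 + 7943/8000x - 8319/16000y - 2319/16000 → 5393/8000x + 3831/16000y + 3831/16000
  leading term x: no divisor's leading term divides it; move 5393/8000x to the remainder.
  leading term y: no divisor's leading term divides it; move 3831/16000y to the remainder.
  leading term 1: no divisor's leading term divides it; move 3831/16000 to the remainder.
  remainder 5393/8000x + 3831/16000y + 3831/16000 ≠ 0; add h_6 = 5393/8000x + 3831/16000y + 3831/16000 to the basis.

S(f_3,h_4): lcm = x^2y^2. S = -3/4xy^3 + 17/20x^3 - 81/40x^2y - 3/2xy^2 - 41/40x^2 - 1/2xy.
  leading term xy^3: subtract (-3/28y^2)·f_1 from -3/4xy^3 + 17/20x^3 - 81/40x^2y - 3/2xy^2 - 41/40x^2 - 1/2xy → 3/7y^4 + 17/20x^3 - 81/40x^2y - 12/7xy^2 + 9/14y^3 - 41/40x^2 - 1/2xy + 3/14y^2
  leading term y^4: subtract (3/4y^2)·h_4 from 3/7y^4 + 17/20x^3 - 81/40x^2y - 12/7xy^2 + 9/14y^3 - 41/40x^2 - 1/2xy + 3/14y^2 → 17/20x^3 - 81/40x^2y - 27/20xy^2 - 9/40y^3 - 41/40x^2 - 1/2xy - 9/40y^2
  leading term x^3: subtract (-119/40x)·h_5 from 17/20x^3 - 81/40x^2y - 27/20xy^2 - 9/40y^3 - 41/40x^2 - 1/2xy - 9/40y^2 → -81/40x^2y - 27/20xy^2 - 9/40y^3 + 34231/32000x^2 + 10177/64000xy - 9/40y^2 + 42177/64000x
  leading term x^2y: subtract (-81/280x)·f_1 from -81/40x^2y - 27/20xy^2 - 9/40y^3 + 34231/32000x^2 + 10177/64000xy - 9/40y^2 + 42177/64000x → -27/140xy^2 - 9/40y^3 + 110017/224000x^2 + 848839/448000xy - 9/40y^2 + 554439/448000x
  leading term xy^2: subtract (-27/980y)·f_1 from -27/140xy^2 - 9/40y^3 + 110017/224000x^2 + 848839/448000xy - 9/40y^2 + 554439/448000x → -45/392y^3 + 110017/224000x^2 + 5769073/3136000xy - 117/1960y^2 + 554439/448000x + 27/490y
  leading term y^3: subtract (-45/224y)·h_4 from -45/392y^3 + 110017/224000x^2 + 5769073/3136000xy - 117/1960y^2 + 554439/448000x + 27/490y → 110017/224000x^2 + 780439/448000xy + 387/2240y^2 + 554439/448000x + 387/2240y
  leading term x^2: subtract (-110017/64000)·h_5 from 110017/224000x^2 + 780439/448000xy + 387/2240y^2 + 554439/448000x + 387/2240y → 780439/448000xy + 387/2240y^2 + 877348231/358400000x + 396792177/716800000y + 272952177/716800000
  leading term xy: subtract (780439/3136000)·f_1 from 780439/448000xy + 387/2240y^2 + 877348231/358400000x + 396792177/716800000y + 272952177/716800000 → -644989/784000y^2 + 7390140017/2508800000x - 4714669161/5017600000y - 586739561/5017600000
  leading term y^2: subtract (-644989/448000)·h_4 from -644989/784000y^2 + 7390140017/2508800000x - 4714669161/5017600000y - 586739561/5017600000 → 115015713/51200000x + 74375271/102400000y + 74375271/102400000
  leading term x: subtract (115015713/34515200)·h_6 from 115015713/51200000x + 74375271/102400000y + 74375271/102400000 → -61749/862880y - 61749/862880
  leading term y: no divisor's leading term divides it; move -61749/862880y to the remainder.
  leading term 1: no divisor's leading term divides it; move -61749/862880 to the remainder.
  remainder -61749/862880y - 61749/862880 ≠ 0; add h_7 = -61749/862880y - 61749/862880 to the basis.

The other S-polynomials (S(f_1,h_4), S(f_2,h_4), S(f_1,h_5), S(f_2,h_5), S(f_3,h_5), S(h_4,h_5), S(f_1,h_6), S(f_2,h_6), S(f_3,h_6), S(h_4,h_6), S(h_5,h_6), S(f_1,h_7), S(f_2,h_7), S(f_3,h_7), S(h_4,h_7), S(h_5,h_7), S(h_6,h_7)) all reduce to 0 modulo the current basis, so we have a Gröbner basis.
Inter-reduce: drop elements whose leading term is divisible by another's, tail-reduce, and make monic.
Reduced Gröbner basis: {x, y + 1}.
Label its elements g_1 = x, g_2 = y + 1.

Reduce p = -8x^2y - 3/2x^2 - 2x - y - 6 modulo G:
  leading term x^2y: subtract (-8xy)·g_1 from -8x^2y - 3/2x^2 - 2x - y - 6 → -3/2x^2 - 2x - y - 6
  leading term x^2: subtract (-3/2x)·g_1 from -3/2x^2 - 2x - y - 6 → -2x - y - 6
  leading term x: subtract (-2)·g_1 from -2x - y - 6 → -y - 6
  leading term y: subtract (-1)·g_2 from -y - 6 → -5
  leading term 1: no divisor's leading term divides it; move -5 to the remainder.
  normal form = -5.
The normal form is nonzero, so p ∉ I. Since p minus its normal form lies in I, I + (p) = I + (r) where r = -5; decide whether this ideal is the whole ring.
Here r = -5 is a nonzero constant, hence a unit: 1 ∈ I + (p), the Gröbner basis of I + (p) is {1}, and the enlarged system has no common solution — adjoining p is inconsistent.

Adjoining -8x^2y - 3/2x^2 - 2x - y - 6 makes the ideal the whole ring: the system is inconsistent.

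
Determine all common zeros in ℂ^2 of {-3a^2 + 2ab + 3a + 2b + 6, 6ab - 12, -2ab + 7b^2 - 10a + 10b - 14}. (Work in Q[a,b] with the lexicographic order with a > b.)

{(-1, -2)}

Compute a lex Gröbner basis by Buchberger's algorithm.
f_1 = -3a^2 + 2ab + 3a + 2b + 6, LT = a^2.
f_2 = 6ab - 12, LT = ab.
f_3 = -2ab - 10a + 7b^2 + 10b - 14, LT = ab.

S(f_1,f_2): lcm = a^2b. S = -2/3ab^2 - ab + 2a - 2/3b^2 - 2b.
  leading term ab^2: subtract (-1/9b)·f_2 from -2/3ab^2 - ab + 2a - 2/3b^2 - 2b → -ab + 2a - 2/3b^2 - 10/3b
  leading term ab: subtract (-1/6)·f_2 from -ab + 2a - 2/3b^2 - 10/3b → 2a - 2/3b^2 - 10/3b - 2
  leading term a: no divisor's leading term divides it; move 2a to the remainder.
  leading term b^2: no divisor's leading term divides it; move -2/3b^2 to the remainder.
  leading term b: no divisor's leading term divides it; move -10/3b to the remainder.
  leading term 1: no divisor's leading term divides it; move -2 to the remainder.
  remainder 2a - 2/3b^2 - 10/3b - 2 ≠ 0; add h_4 = 2a - 2/3b^2 - 10/3b - 2 to the basis.

S(f_1,f_3): lcm = a^2b. S = -5a^2 + 17/6ab^2 + 4ab - 7a - 2/3b^2 - 2b.
  leading term a^2: subtract (5/3)·f_1 from -5a^2 + 17/6ab^2 + 4ab - 7a - 2/3b^2 - 2b → 17/6ab^2 + 2/3ab - 12a - 2/3b^2 - 16/3b - 10
  leading term ab^2: subtract (17/36b)·f_2 from 17/6ab^2 + 2/3ab - 12a - 2/3b^2 - 16/3b - 10 → 2/3ab - 12a - 2/3b^2 + 1/3b - 10
  leading term ab: subtract (1/9)·f_2 from 2/3ab - 12a - 2/3b^2 + 1/3b - 10 → -12a - 2/3b^2 + 1/3b - 26/3
  leading term a: subtract (-6)·h_4 from -12a - 2/3b^2 + 1/3b - 26/3 → -14/3b^2 - 59/3b - 62/3
  leading term b^2: no divisor's leading term divides it; move -14/3b^2 to the remainder.
  leading term b: no divisor's leading term divides it; move -59/3b to the remainder.
  leading term 1: no divisor's leading term divides it; move -62/3 to the remainder.
  remainder -14/3b^2 - 59/3b - 62/3 ≠ 0; add h_5 = -14/3b^2 - 59/3b - 62/3 to the basis.

S(f_2,f_3): lcm = ab. S = -5a + 7/2b^2 + 5b - 9.
  leading term a: subtract (-5/2)·h_4 from -5a + 7/2b^2 + 5b - 9 → 11/6b^2 - 10/3b - 14
  leading term b^2: subtract (-11/28)·h_5 from 11/6b^2 - 10/3b - 14 → -929/84b - 929/42
  leading term b: no divisor's leading term divides it; move -929/84b to the remainder.
  leading term 1: no divisor's leading term divides it; move -929/42 to the remainder.
  remainder -929/84b - 929/42 ≠ 0; add h_6 = -929/84b - 929/42 to the basis.

The other S-polynomials (S(f_1,h_4), S(f_2,h_4), S(f_3,h_4), S(f_1,h_5), S(f_2,h_5), S(f_3,h_5), S(h_4,h_5), S(f_1,h_6), S(f_2,h_6), S(f_3,h_6), S(h_4,h_6), S(h_5,h_6)) all reduce to 0 modulo the current basis, so we have a Gröbner basis.
Inter-reduce: drop elements whose leading term is divisible by another's, tail-reduce, and make monic.
Reduced Gröbner basis: {a + 1, b + 2}.

From the last basis element, b + 2 = 0, so b takes values in {-2}. Each choice, substituted upward through the basis, yields the corresponding point(s) of the solution set.
  b = -2: the earlier basis element becomes a + 1 = 0, giving a = -1 — point (-1, -2).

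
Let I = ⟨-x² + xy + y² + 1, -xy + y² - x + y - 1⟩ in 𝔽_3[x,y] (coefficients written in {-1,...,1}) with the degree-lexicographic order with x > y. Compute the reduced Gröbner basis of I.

G = {y³ + y² + x + y + 1, x² + y² + x - y, xy - y² + x - y + 1}

f_1 = -x² + xy + y² + 1, LT = x².
f_2 = -xy + y² - x + y - 1, LT = xy.

S(f_1,f_2): lcm = x²y. S = -y³ - x² + xy - x - y.
  leading term y³: no divisor's leading term divides it; move -y³ to the remainder.
  leading term x²: subtract (1)·f_1 from -x² + xy - x - y → -y² - x - y - 1
  leading term y²: no divisor's leading term divides it; move -y² to the remainder.
  leading term x: no divisor's leading term divides it; move -x to the remainder.
  leading term y: no divisor's leading term divides it; move -y to the remainder.
  leading term 1: no divisor's leading term divides it; move -1 to the remainder.
  remainder -y³ - y² - x - y - 1 ≠ 0; add g_3 = -y³ - y² - x - y - 1 to the basis.

The other S-polynomials (S(f_1,g_3), S(f_2,g_3)) all reduce to 0 modulo the current basis, so we have a Gröbner basis.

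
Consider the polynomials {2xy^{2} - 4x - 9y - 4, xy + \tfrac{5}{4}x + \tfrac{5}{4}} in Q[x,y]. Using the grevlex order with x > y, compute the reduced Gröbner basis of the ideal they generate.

G = {y^{2} + \tfrac{61}{46}y, x + \tfrac{92}{7}y + 1}

This is the nonlinear analogue of row-reducing a linear system.

f_1 = 2xy^{2} - 4x - 9y - 4, LT = xy^{2}.
f_2 = xy + \tfrac{5}{4}x + \tfrac{5}{4}, LT = xy.

S(f_1,f_2): lcm = xy^{2}. S = -\tfrac{5}{4}xy - 2x - \tfrac{23}{4}y - 2.
  leading term xy: subtract (-\tfrac{5}{4})·f_2 from -\tfrac{5}{4}xy - 2x - \tfrac{23}{4}y - 2 → -\tfrac{7}{16}x - \tfrac{23}{4}y - \tfrac{7}{16}
  leading term x: no divisor's leading term divides it; move -\tfrac{7}{16}x to the remainder.
  leading term y: no divisor's leading term divides it; move -\tfrac{23}{4}y to the remainder.
  leading term 1: no divisor's leading term divides it; move -\tfrac{7}{16} to the remainder.
  remainder -\tfrac{7}{16}x - \tfrac{23}{4}y - \tfrac{7}{16} ≠ 0; add g_3 = -\tfrac{7}{16}x - \tfrac{23}{4}y - \tfrac{7}{16} to the basis.

S(f_1,g_3): lcm = xy^{2}. S = -\tfrac{92}{7}y^{3} - y^{2} - 2x - \tfrac{9}{2}y - 2.
  leading term y^{3}: no divisor's leading term divides it; move -\tfrac{92}{7}y^{3} to the remainder.
  leading term y^{2}: no divisor's leading term divides it; move -y^{2} to the remainder.
  leading term x: subtract (\tfrac{32}{7})·g_3 from -2x - \tfrac{9}{2}y - 2 → \tfrac{305}{14}y
  leading term y: no divisor's leading term divides it; move \tfrac{305}{14}y to the remainder.
  remainder -\tfrac{92}{7}y^{3} - y^{2} + \tfrac{305}{14}y ≠ 0; add g_4 = -\tfrac{92}{7}y^{3} - y^{2} + \tfrac{305}{14}y to the basis.

S(f_2,g_3): lcm = xy. S = -\tfrac{92}{7}y^{2} + \tfrac{5}{4}x - y + \tfrac{5}{4}.
  leading term y^{2}: no divisor's leading term divides it; move -\tfrac{92}{7}y^{2} to the remainder.
  leading term x: subtract (-\tfrac{20}{7})·g_3 from \tfrac{5}{4}x - y + \tfrac{5}{4} → -\tfrac{122}{7}y
  leading term y: no divisor's leading term divides it; move -\tfrac{122}{7}y to the remainder.
  remainder -\tfrac{92}{7}y^{2} - \tfrac{122}{7}y ≠ 0; add g_5 = -\tfrac{92}{7}y^{2} - \tfrac{122}{7}y to the basis.

S(f_1,g_4): lcm = xy^{3}. S = -\tfrac{7}{92}xy^{2} - \tfrac{63}{184}xy - \tfrac{9}{2}y^{2} - 2y.
  leading term xy^{2}: subtract (-\tfrac{7}{184})·f_1 from -\tfrac{7}{92}xy^{2} - \tfrac{63}{184}xy - \tfrac{9}{2}y^{2} - 2y → -\tfrac{63}{184}xy - \tfrac{9}{2}y^{2} - \tfrac{7}{46}x - \tfrac{431}{184}y - \tfrac{7}{46}
  leading term xy: subtract (-\tfrac{63}{184})·f_2 from -\tfrac{63}{184}xy - \tfrac{9}{2}y^{2} - \tfrac{7}{46}x - \tfrac{431}{184}y - \tfrac{7}{46} → -\tfrac{9}{2}y^{2} + \tfrac{203}{736}x - \tfrac{431}{184}y + \tfrac{203}{736}
  leading term y^{2}: subtract (\tfrac{63}{184})·g_5 from -\tfrac{9}{2}y^{2} + \tfrac{203}{736}x - \tfrac{431}{184}y + \tfrac{203}{736} → \tfrac{203}{736}x + \tfrac{29}{8}y + \tfrac{203}{736}
  leading term x: subtract (-\tfrac{29}{46})·g_3 from \tfrac{203}{736}x + \tfrac{29}{8}y + \tfrac{203}{736} → 0
  remainder 0.

S(f_2,g_4): lcm = xy^{3}. S = \tfrac{27}{23}xy^{2} + \tfrac{305}{184}xy + \tfrac{5}{4}y^{2}.
  leading term xy^{2}: subtract (\tfrac{27}{46})·f_1 from \tfrac{27}{23}xy^{2} + \tfrac{305}{184}xy + \tfrac{5}{4}y^{2} → \tfrac{305}{184}xy + \tfrac{5}{4}y^{2} + \tfrac{54}{23}x + \tfrac{243}{46}y + \tfrac{54}{23}
  leading term xy: subtract (\tfrac{305}{184})·f_2 from \tfrac{305}{184}xy + \tfrac{5}{4}y^{2} + \tfrac{54}{23}x + \tfrac{243}{46}y + \tfrac{54}{23} → \tfrac{5}{4}y^{2} + \tfrac{203}{736}x + \tfrac{243}{46}y + \tfrac{203}{736}
  leading term y^{2}: subtract (-\tfrac{35}{368})·g_5 from \tfrac{5}{4}y^{2} + \tfrac{203}{736}x + \tfrac{243}{46}y + \tfrac{203}{736} → \tfrac{203}{736}x + \tfrac{29}{8}y + \tfrac{203}{736}
  leading term x: subtract (-\tfrac{29}{46})·g_3 from \tfrac{203}{736}x + \tfrac{29}{8}y + \tfrac{203}{736} → 0
  remainder 0.

S(g_3,g_4): leading monomials are coprime, so the S-polynomial reduces to 0 (Buchberger's first criterion).
S(f_1,g_5): lcm = xy^{2}. S = -\tfrac{61}{46}xy - 2x - \tfrac{9}{2}y - 2.
  leading term xy: subtract (-\tfrac{61}{46})·f_2 from -\tfrac{61}{46}xy - 2x - \tfrac{9}{2}y - 2 → -\tfrac{63}{184}x - \tfrac{9}{2}y - \tfrac{63}{184}
  leading term x: subtract (\tfrac{18}{23})·g_3 from -\tfrac{63}{184}x - \tfrac{9}{2}y - \tfrac{63}{184} → 0
  remainder 0.

S(f_2,g_5): lcm = xy^{2}. S = -\tfrac{7}{92}xy + \tfrac{5}{4}y.
  leading term xy: subtract (-\tfrac{7}{92})·f_2 from -\tfrac{7}{92}xy + \tfrac{5}{4}y → \tfrac{35}{368}x + \tfrac{5}{4}y + \tfrac{35}{368}
  leading term x: subtract (-\tfrac{5}{23})·g_3 from \tfrac{35}{368}x + \tfrac{5}{4}y + \tfrac{35}{368} → 0
  remainder 0.

S(g_3,g_5): leading monomials are coprime, so the S-polynomial reduces to 0 (Buchberger's first criterion).
S(g_4,g_5): lcm = y^{3}. S = -\tfrac{5}{4}y^{2} - \tfrac{305}{184}y.
  leading term y^{2}: subtract (\tfrac{35}{368})·g_5 from -\tfrac{5}{4}y^{2} - \tfrac{305}{184}y → 0
  remainder 0.

Every S-polynomial of the final basis reduces to 0, so we have a Gröbner basis.
Inter-reduce: drop elements whose leading term is divisible by another's, tail-reduce, and make monic.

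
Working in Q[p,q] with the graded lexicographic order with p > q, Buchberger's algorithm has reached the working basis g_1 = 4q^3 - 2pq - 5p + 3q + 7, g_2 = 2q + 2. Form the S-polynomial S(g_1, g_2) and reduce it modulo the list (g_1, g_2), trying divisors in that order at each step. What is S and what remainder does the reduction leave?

S(g_1, g_2) = -1/2pq - q^2 - 5/4p + 3/4q + 7/4; remainder on division = -3/4p.

lcm(LM(g_1), LM(g_2)) = q^3.
S = (lcm/LT(g_1))·g_1 − (lcm/LT(g_2))·g_2 = -1/2pq - q^2 - 5/4p + 3/4q + 7/4.
Reduce S modulo (g_1, g_2) in that order:
  leading term pq: subtract (-1/4p)·g_2 from -1/2pq - q^2 - 5/4p + 3/4q + 7/4 → -q^2 - 3/4p + 3/4q + 7/4
  leading term q^2: subtract (-1/2q)·g_2 from -q^2 - 3/4p + 3/4q + 7/4 → -3/4p + 7/4q + 7/4
  leading term p: no divisor's leading term divides it; move -3/4p to the remainder.
  leading term q: subtract (7/8)·g_2 from 7/4q + 7/4 → 0
The remainder -3/4p is nonzero, so it would be added as the next basis element.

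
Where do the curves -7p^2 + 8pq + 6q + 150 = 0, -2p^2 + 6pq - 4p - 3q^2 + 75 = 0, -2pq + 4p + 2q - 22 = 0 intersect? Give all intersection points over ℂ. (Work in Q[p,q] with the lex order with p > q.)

Compute a lex Gröbner basis by Buchberger's algorithm.
f_1 = -7p^2 + 8pq + 6q + 150, LT = p^2.
f_2 = -2p^2 + 6pq - 4p - 3q^2 + 75, LT = p^2.
f_3 = -2pq + 4p + 2q - 22, LT = pq.

S(f_1,f_2): lcm = p^2. S = 13/7pq - 2p - 3/2q^2 - 6/7q + 225/14.
  leading term pq: subtract (-13/14)·f_3 from 13/7pq - 2p - 3/2q^2 - 6/7q + 225/14 → 12/7p - 3/2q^2 + q - 61/14
  leading term p: no divisor's leading term divides it; move 12/7p to the remainder.
  leading term q^2: no divisor's leading term divides it; move -3/2q^2 to the remainder.
  leading term q: no divisor's leading term divides it; move q to the remainder.
  leading term 1: no divisor's leading term divides it; move -61/14 to the remainder.
  remainder 12/7p - 3/2q^2 + q - 61/14 ≠ 0; add h_4 = 12/7p - 3/2q^2 + q - 61/14 to the basis.

S(f_1,f_3): lcm = p^2q. S = 2p^2 - 8/7pq^2 + pq - 11p - 6/7q^2 - 150/7q.
  leading term p^2: subtract (-2/7)·f_1 from 2p^2 - 8/7pq^2 + pq - 11p - 6/7q^2 - 150/7q → -8/7pq^2 + 23/7pq - 11p - 6/7q^2 - 138/7q + 300/7
  leading term pq^2: subtract (4/7q)·f_3 from -8/7pq^2 + 23/7pq - 11p - 6/7q^2 - 138/7q + 300/7 → pq - 11p - 2q^2 - 50/7q + 300/7
  leading term pq: subtract (-1/2)·f_3 from pq - 11p - 2q^2 - 50/7q + 300/7 → -9p - 2q^2 - 43/7q + 223/7
  leading term p: subtract (-21/4)·h_4 from -9p - 2q^2 - 43/7q + 223/7 → -79/8q^2 - 25/28q + 503/56
  leading term q^2: no divisor's leading term divides it; move -79/8q^2 to the remainder.
  leading term q: no divisor's leading term divides it; move -25/28q to the remainder.
  leading term 1: no divisor's leading term divides it; move 503/56 to the remainder.
  remainder -79/8q^2 - 25/28q + 503/56 ≠ 0; add h_5 = -79/8q^2 - 25/28q + 503/56 to the basis.

S(f_2,f_3): lcm = p^2q. S = 2p^2 - 3pq^2 + 3pq - 11p + 3/2q^3 - 75/2q.
  leading term p^2: subtract (-2/7)·f_1 from 2p^2 - 3pq^2 + 3pq - 11p + 3/2q^3 - 75/2q → -3pq^2 + 37/7pq - 11p + 3/2q^3 - 501/14q + 300/7
  leading term pq^2: subtract (3/2q)·f_3 from -3pq^2 + 37/7pq - 11p + 3/2q^3 - 501/14q + 300/7 → -5/7pq - 11p + 3/2q^3 - 3q^2 - 39/14q + 300/7
  leading term pq: subtract (5/14)·f_3 from -5/7pq - 11p + 3/2q^3 - 3q^2 - 39/14q + 300/7 → -87/7p + 3/2q^3 - 3q^2 - 7/2q + 355/7
  leading term p: subtract (-29/4)·h_4 from -87/7p + 3/2q^3 - 3q^2 - 7/2q + 355/7 → 3/2q^3 - 111/8q^2 + 15/4q + 153/8
  leading term q^3: subtract (-12/79q)·h_5 from 3/2q^3 - 111/8q^2 + 15/4q + 153/8 → -61983/4424q^2 + 11313/2212q + 153/8
  leading term q^2: subtract (61983/43687)·h_5 from -61983/4424q^2 + 11313/2212q + 153/8 → 1951416/305809q + 1951416/305809
  leading term q: no divisor's leading term divides it; move 1951416/305809q to the remainder.
  leading term 1: no divisor's leading term divides it; move 1951416/305809 to the remainder.
  remainder 1951416/305809q + 1951416/305809 ≠ 0; add h_6 = 1951416/305809q + 1951416/305809 to the basis.

The other S-polynomials (S(f_1,h_4), S(f_2,h_4), S(f_3,h_4), S(f_1,h_5), S(f_2,h_5), S(f_3,h_5), S(h_4,h_5), S(f_1,h_6), S(f_2,h_6), S(f_3,h_6), S(h_4,h_6), S(h_5,h_6)) all reduce to 0 modulo the current basis, so we have a Gröbner basis.
Inter-reduce: drop elements whose leading term is divisible by another's, tail-reduce, and make monic.
Reduced Gröbner basis: {p - 4, q + 1}.

Since the basis is lex-ordered, q + 1 is univariate in q. Its roots are {-1}. Back-substituting each root into the other basis elements fixes the other coordinates.
  q = -1: the earlier basis element becomes p - 4 = 0, giving p = 4 — point (4, -1).

{(4, -1)}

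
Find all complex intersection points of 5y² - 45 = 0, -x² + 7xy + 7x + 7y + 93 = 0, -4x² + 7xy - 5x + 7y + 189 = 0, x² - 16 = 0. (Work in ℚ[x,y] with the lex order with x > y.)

{(4, -3)}

Compute a lex Gröbner basis by Buchberger's algorithm.
f_1 = 5y² - 45, LT = y².
f_2 = -x² + 7xy + 7x + 7y + 93, LT = x².
f_3 = -4x² + 7xy - 5x + 7y + 189, LT = x².
f_4 = x² - 16, LT = x².

S(f_2,f_3): lcm = x². S = -21/4xy - 33/4x - 21/4y - 183/4.
  leading term xy: no divisor's leading term divides it; move -21/4xy to the remainder.
  leading term x: no divisor's leading term divides it; move -33/4x to the remainder.
  leading term y: no divisor's leading term divides it; move -21/4y to the remainder.
  leading term 1: no divisor's leading term divides it; move -183/4 to the remainder.
  remainder -21/4xy - 33/4x - 21/4y - 183/4 ≠ 0; add h_5 = -21/4xy - 33/4x - 21/4y - 183/4 to the basis.

S(f_2,f_4): lcm = x². S = -7xy - 7x - 7y - 77.
  leading term xy: subtract (4/3)·h_5 from -7xy - 7x - 7y - 77 → 4x - 16
  leading term x: no divisor's leading term divides it; move 4x to the remainder.
  leading term 1: no divisor's leading term divides it; move -16 to the remainder.
  remainder 4x - 16 ≠ 0; add h_6 = 4x - 16 to the basis.

S(f_1,h_5): lcm = xy². S = -11/7xy - 9x - y² - 61/7y.
  leading term xy: subtract (44/147)·h_5 from -11/7xy - 9x - y² - 61/7y → -320/49x - y² - 50/7y + 671/49
  leading term x: subtract (-80/49)·h_6 from -320/49x - y² - 50/7y + 671/49 → -y² - 50/7y - 87/7
  leading term y²: subtract (-⅕)·f_1 from -y² - 50/7y - 87/7 → -50/7y - 150/7
  leading term y: no divisor's leading term divides it; move -50/7y to the remainder.
  leading term 1: no divisor's leading term divides it; move -150/7 to the remainder.
  remainder -50/7y - 150/7 ≠ 0; add h_7 = -50/7y - 150/7 to the basis.

The other S-polynomials (S(f_1,f_2), S(f_1,f_3), S(f_1,f_4), S(f_3,f_4), S(f_2,h_5), S(f_3,h_5), S(f_4,h_5), S(f_1,h_6), S(f_2,h_6), S(f_3,h_6), S(f_4,h_6), S(h_5,h_6), S(f_1,h_7), S(f_2,h_7), S(f_3,h_7), S(f_4,h_7), S(h_5,h_7), S(h_6,h_7)) all reduce to 0 modulo the current basis, so we have a Gröbner basis.
Inter-reduce: drop elements whose leading term is divisible by another's, tail-reduce, and make monic.
Reduced Gröbner basis: {x - 4, y + 3}.

The lex basis is triangular: the last element involves only y. Solving y + 3 = 0 gives y ∈ {-3}; substituting each value into the earlier elements determines the remaining variables.
  y = -3: the earlier basis element becomes x - 4 = 0, giving x = 4 — point (4, -3).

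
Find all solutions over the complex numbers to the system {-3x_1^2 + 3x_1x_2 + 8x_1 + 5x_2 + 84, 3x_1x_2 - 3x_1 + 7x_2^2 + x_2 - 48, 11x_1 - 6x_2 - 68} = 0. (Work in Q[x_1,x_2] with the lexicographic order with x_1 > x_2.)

Compute a lex Gröbner basis by Buchberger's algorithm.
f_1 = -3x_1^2 + 3x_1x_2 + 8x_1 + 5x_2 + 84, LT = x_1^2.
f_2 = 3x_1x_2 - 3x_1 + 7x_2^2 + x_2 - 48, LT = x_1x_2.
f_3 = 11x_1 - 6x_2 - 68, LT = x_1.

S(f_1,f_2): lcm = x_1^2x_2. S = x_1^2 - 10/3x_1x_2^2 - 3x_1x_2 + 16x_1 - 5/3x_2^2 - 28x_2.
  leading term x_1^2: subtract (-1/3)·f_1 from x_1^2 - 10/3x_1x_2^2 - 3x_1x_2 + 16x_1 - 5/3x_2^2 - 28x_2 → -10/3x_1x_2^2 - 2x_1x_2 + 56/3x_1 - 5/3x_2^2 - 79/3x_2 + 28
  leading term x_1x_2^2: subtract (-10/9x_2)·f_2 from -10/3x_1x_2^2 - 2x_1x_2 + 56/3x_1 - 5/3x_2^2 - 79/3x_2 + 28 → -16/3x_1x_2 + 56/3x_1 + 70/9x_2^3 - 5/9x_2^2 - 239/3x_2 + 28
  leading term x_1x_2: subtract (-16/9)·f_2 from -16/3x_1x_2 + 56/3x_1 + 70/9x_2^3 - 5/9x_2^2 - 239/3x_2 + 28 → 40/3x_1 + 70/9x_2^3 + 107/9x_2^2 - 701/9x_2 - 172/3
  leading term x_1: subtract (40/33)·f_3 from 40/3x_1 + 70/9x_2^3 + 107/9x_2^2 - 701/9x_2 - 172/3 → 70/9x_2^3 + 107/9x_2^2 - 6991/99x_2 + 276/11
  leading term x_2^3: no divisor's leading term divides it; move 70/9x_2^3 to the remainder.
  leading term x_2^2: no divisor's leading term divides it; move 107/9x_2^2 to the remainder.
  leading term x_2: no divisor's leading term divides it; move -6991/99x_2 to the remainder.
  leading term 1: no divisor's leading term divides it; move 276/11 to the remainder.
  remainder 70/9x_2^3 + 107/9x_2^2 - 6991/99x_2 + 276/11 ≠ 0; add h_4 = 70/9x_2^3 + 107/9x_2^2 - 6991/99x_2 + 276/11 to the basis.

S(f_1,f_3): lcm = x_1^2. S = -5/11x_1x_2 + 116/33x_1 - 5/3x_2 - 28.
  leading term x_1x_2: subtract (-5/33)·f_2 from -5/11x_1x_2 + 116/33x_1 - 5/3x_2 - 28 → 101/33x_1 + 35/33x_2^2 - 50/33x_2 - 388/11
  leading term x_1: subtract (101/363)·f_3 from 101/33x_1 + 35/33x_2^2 - 50/33x_2 - 388/11 → 35/33x_2^2 + 56/363x_2 - 5936/363
  leading term x_2^2: no divisor's leading term divides it; move 35/33x_2^2 to the remainder.
  leading term x_2: no divisor's leading term divides it; move 56/363x_2 to the remainder.
  leading term 1: no divisor's leading term divides it; move -5936/363 to the remainder.
  remainder 35/33x_2^2 + 56/363x_2 - 5936/363 ≠ 0; add h_5 = 35/33x_2^2 + 56/363x_2 - 5936/363 to the basis.

S(f_2,f_3): lcm = x_1x_2. S = -x_1 + 95/33x_2^2 + 215/33x_2 - 16.
  leading term x_1: subtract (-1/11)·f_3 from -x_1 + 95/33x_2^2 + 215/33x_2 - 16 → 95/33x_2^2 + 197/33x_2 - 244/11
  leading term x_2^2: subtract (19/7)·h_5 from 95/33x_2^2 + 197/33x_2 - 244/11 → 2015/363x_2 + 8060/363
  leading term x_2: no divisor's leading term divides it; move 2015/363x_2 to the remainder.
  leading term 1: no divisor's leading term divides it; move 8060/363 to the remainder.
  remainder 2015/363x_2 + 8060/363 ≠ 0; add h_6 = 2015/363x_2 + 8060/363 to the basis.

The other S-polynomials (S(f_1,h_4), S(f_2,h_4), S(f_3,h_4), S(f_1,h_5), S(f_2,h_5), S(f_3,h_5), S(h_4,h_5), S(f_1,h_6), S(f_2,h_6), S(f_3,h_6), S(h_4,h_6), S(h_5,h_6)) all reduce to 0 modulo the current basis, so we have a Gröbner basis.
Inter-reduce: drop elements whose leading term is divisible by another's, tail-reduce, and make monic.
Reduced Gröbner basis: {x_1 - 4, x_2 + 4}.

The lex basis is triangular: the last element involves only x_2. Solving x_2 + 4 = 0 gives x_2 ∈ {-4}; substituting each value into the earlier elements determines the remaining variables.
  x_2 = -4: the earlier basis element becomes x_1 - 4 = 0, giving x_1 = 4 — point (4, -4).
Check: every point annihilates each of the original generators.
Zero-dimensionality of the ideal guarantees finitely many solutions over ℂ.

{(4, -4)}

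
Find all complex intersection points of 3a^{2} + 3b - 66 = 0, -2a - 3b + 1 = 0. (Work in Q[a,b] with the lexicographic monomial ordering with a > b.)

Compute a lex Gröbner basis by Buchberger's algorithm.
f_1 = 3a^{2} + 3b - 66, LT = a^{2}.
f_2 = -2a - 3b + 1, LT = a.

S(f_1,f_2): lcm = a^{2}. S = -\tfrac{3}{2}ab + \tfrac{1}{2}a + b - 22.
  leading term ab: subtract (\tfrac{3}{4}b)·f_2 from -\tfrac{3}{2}ab + \tfrac{1}{2}a + b - 22 → \tfrac{1}{2}a + \tfrac{9}{4}b^{2} + \tfrac{1}{4}b - 22
  leading term a: subtract (-\tfrac{1}{4})·f_2 from \tfrac{1}{2}a + \tfrac{9}{4}b^{2} + \tfrac{1}{4}b - 22 → \tfrac{9}{4}b^{2} - \tfrac{1}{2}b - \tfrac{87}{4}
  leading term b^{2}: no divisor's leading term divides it; move \tfrac{9}{4}b^{2} to the remainder.
  leading term b: no divisor's leading term divides it; move -\tfrac{1}{2}b to the remainder.
  leading term 1: no divisor's leading term divides it; move -\tfrac{87}{4} to the remainder.
  remainder \tfrac{9}{4}b^{2} - \tfrac{1}{2}b - \tfrac{87}{4} ≠ 0; add h_3 = \tfrac{9}{4}b^{2} - \tfrac{1}{2}b - \tfrac{87}{4} to the basis.

The other S-polynomials (S(f_1,h_3), S(f_2,h_3)) all reduce to 0 modulo the current basis, so we have a Gröbner basis.
Inter-reduce: drop elements whose leading term is divisible by another's, tail-reduce, and make monic.
Reduced Gröbner basis: {a + \tfrac{3}{2}b - \tfrac{1}{2}, b^{2} - \tfrac{2}{9}b - \tfrac{29}{3}}.

A lex Gröbner basis eliminates variables successively. Here b^{2} - \tfrac{2}{9}b - \tfrac{29}{3} depends only on b, with roots {-3, 29/9}; lifting each root through the earlier basis elements recovers the full solutions.
  b = -3: the earlier basis element becomes a - 5 = 0, giving a = 5 — point (5, -3).
  b = 29/9: the earlier basis element becomes a + \tfrac{13}{3} = 0, giving a = -13/3 — point (-13/3, 29/9).

{(5, -3), (-13/3, 29/9)}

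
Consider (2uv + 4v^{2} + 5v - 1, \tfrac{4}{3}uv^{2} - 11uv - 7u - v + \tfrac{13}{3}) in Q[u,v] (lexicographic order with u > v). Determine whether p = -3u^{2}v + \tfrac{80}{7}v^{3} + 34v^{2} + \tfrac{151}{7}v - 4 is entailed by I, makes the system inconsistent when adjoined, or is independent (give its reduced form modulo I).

First compute the reduced Gröbner basis of I by Buchberger's algorithm.
f_1 = 2uv + 4v^{2} + 5v - 1, LT = uv.
f_2 = \tfrac{4}{3}uv^{2} - 11uv - 7u - v + \tfrac{13}{3}, LT = uv^{2}.

S(f_1,f_2): lcm = uv^{2}. S = \tfrac{33}{4}uv + \tfrac{21}{4}u + 2v^{3} + \tfrac{5}{2}v^{2} + \tfrac{1}{4}v - \tfrac{13}{4}.
  reduce S modulo (f_1, f_2):
  remainder \tfrac{21}{4}u + 2v^{3} - 14v^{2} - \tfrac{163}{8}v + \tfrac{7}{8} ≠ 0; add h_3 = \tfrac{21}{4}u + 2v^{3} - 14v^{2} - \tfrac{163}{8}v + \tfrac{7}{8} to the basis.

S(f_1,h_3): lcm = uv. S = -\tfrac{8}{21}v^{4} + \tfrac{8}{3}v^{3} + \tfrac{247}{42}v^{2} + \tfrac{7}{3}v - \tfrac{1}{2}.
  reduce S modulo (f_1, f_2, h_3):
  remainder -\tfrac{8}{21}v^{4} + \tfrac{8}{3}v^{3} + \tfrac{247}{42}v^{2} + \tfrac{7}{3}v - \tfrac{1}{2} ≠ 0; add h_4 = -\tfrac{8}{21}v^{4} + \tfrac{8}{3}v^{3} + \tfrac{247}{42}v^{2} + \tfrac{7}{3}v - \tfrac{1}{2} to the basis.

The other S-polynomials (S(f_2,h_3), S(f_1,h_4), S(f_2,h_4), S(h_3,h_4)) all reduce to 0 modulo the current basis, so we have a Gröbner basis.
Inter-reduce: drop elements whose leading term is divisible by another's, tail-reduce, and make monic.
Reduced Gröbner basis: {u + \tfrac{8}{21}v^{3} - \tfrac{8}{3}v^{2} - \tfrac{163}{42}v + \tfrac{1}{6}, v^{4} - 7v^{3} - \tfrac{247}{16}v^{2} - \tfrac{49}{8}v + \tfrac{21}{16}}.
Label its elements g_1 = u + \tfrac{8}{21}v^{3} - \tfrac{8}{3}v^{2} - \tfrac{163}{42}v + \tfrac{1}{6}, g_2 = v^{4} - 7v^{3} - \tfrac{247}{16}v^{2} - \tfrac{49}{8}v + \tfrac{21}{16}.

Reduce p = -3u^{2}v + \tfrac{80}{7}v^{3} + 34v^{2} + \tfrac{151}{7}v - 4 modulo G:
  leading term u^{2}v: subtract (-3uv)·g_1 from -3u^{2}v + \tfrac{80}{7}v^{3} + 34v^{2} + \tfrac{151}{7}v - 4 → \tfrac{8}{7}uv^{4} - 8uv^{3} - \tfrac{163}{14}uv^{2} + \tfrac{1}{2}uv + \tfrac{80}{7}v^{3} + 34v^{2} + \tfrac{151}{7}v - 4
  leading term uv^{4}: subtract (\tfrac{8}{7}v^{4})·g_1 from \tfrac{8}{7}uv^{4} - 8uv^{3} - \tfrac{163}{14}uv^{2} + \tfrac{1}{2}uv + \tfrac{80}{7}v^{3} + 34v^{2} + \tfrac{151}{7}v - 4 → -8uv^{3} - \tfrac{163}{14}uv^{2} + \tfrac{1}{2}uv - \tfrac{64}{147}v^{7} + \tfrac{64}{21}v^{6} + \tfrac{652}{147}v^{5} - \tfrac{4}{21}v^{4} + \tfrac{80}{7}v^{3} + 34v^{2} + \tfrac{151}{7}v - 4
  leading term uv^{3}: subtract (-8v^{3})·g_1 from -8uv^{3} - \tfrac{163}{14}uv^{2} + \tfrac{1}{2}uv - \tfrac{64}{147}v^{7} + \tfrac{64}{21}v^{6} + \tfrac{652}{147}v^{5} - \tfrac{4}{21}v^{4} + \tfrac{80}{7}v^{3} + 34v^{2} + \tfrac{151}{7}v - 4 → -\tfrac{163}{14}uv^{2} + \tfrac{1}{2}uv - \tfrac{64}{147}v^{7} + \tfrac{128}{21}v^{6} - \tfrac{828}{49}v^{5} - \tfrac{656}{21}v^{4} + \tfrac{268}{21}v^{3} + 34v^{2} + \tfrac{151}{7}v - 4
  leading term uv^{2}: subtract (-\tfrac{163}{14}v^{2})·g_1 from -\tfrac{163}{14}uv^{2} + \tfrac{1}{2}uv - \tfrac{64}{147}v^{7} + \tfrac{128}{21}v^{6} - \tfrac{828}{49}v^{5} - \tfrac{656}{21}v^{4} + \tfrac{268}{21}v^{3} + 34v^{2} + \tfrac{151}{7}v - 4 → \tfrac{1}{2}uv - \tfrac{64}{147}v^{7} + \tfrac{128}{21}v^{6} - \tfrac{1832}{147}v^{5} - \tfrac{436}{7}v^{4} - \tfrac{6355}{196}v^{3} + \tfrac{3019}{84}v^{2} + \tfrac{151}{7}v - 4
  leading term uv: subtract (\tfrac{1}{2}v)·g_1 from \tfrac{1}{2}uv - \tfrac{64}{147}v^{7} + \tfrac{128}{21}v^{6} - \tfrac{1832}{147}v^{5} - \tfrac{436}{7}v^{4} - \tfrac{6355}{196}v^{3} + \tfrac{3019}{84}v^{2} + \tfrac{151}{7}v - 4 → -\tfrac{64}{147}v^{7} + \tfrac{128}{21}v^{6} - \tfrac{1832}{147}v^{5} - \tfrac{1312}{21}v^{4} - \tfrac{18281}{588}v^{3} + \tfrac{1591}{42}v^{2} + \tfrac{1805}{84}v - 4
  leading term v^{7}: subtract (-\tfrac{64}{147}v^{3})·g_2 from -\tfrac{64}{147}v^{7} + \tfrac{128}{21}v^{6} - \tfrac{1832}{147}v^{5} - \tfrac{1312}{21}v^{4} - \tfrac{18281}{588}v^{3} + \tfrac{1591}{42}v^{2} + \tfrac{1805}{84}v - 4 → \tfrac{64}{21}v^{6} - \tfrac{940}{49}v^{5} - \tfrac{456}{7}v^{4} - \tfrac{17945}{588}v^{3} + \tfrac{1591}{42}v^{2} + \tfrac{1805}{84}v - 4
  leading term v^{6}: subtract (\tfrac{64}{21}v^{2})·g_2 from \tfrac{64}{21}v^{6} - \tfrac{940}{49}v^{5} - \tfrac{456}{7}v^{4} - \tfrac{17945}{588}v^{3} + \tfrac{1591}{42}v^{2} + \tfrac{1805}{84}v - 4 → \tfrac{316}{147}v^{5} - \tfrac{380}{21}v^{4} - \tfrac{2323}{196}v^{3} + \tfrac{1423}{42}v^{2} + \tfrac{1805}{84}v - 4
  leading term v^{5}: subtract (\tfrac{316}{147}v)·g_2 from \tfrac{316}{147}v^{5} - \tfrac{380}{21}v^{4} - \tfrac{2323}{196}v^{3} + \tfrac{1423}{42}v^{2} + \tfrac{1805}{84}v - 4 → -\tfrac{64}{21}v^{4} + \tfrac{64}{3}v^{3} + \tfrac{988}{21}v^{2} + \tfrac{56}{3}v - 4
  leading term v^{4}: subtract (-\tfrac{64}{21})·g_2 from -\tfrac{64}{21}v^{4} + \tfrac{64}{3}v^{3} + \tfrac{988}{21}v^{2} + \tfrac{56}{3}v - 4 → 0
  normal form = 0.
Since the normal form is 0, p ∈ I.

-3u^{2}v + \tfrac{80}{7}v^{3} + 34v^{2} + \tfrac{151}{7}v - 4 lies in I (it reduces to 0).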